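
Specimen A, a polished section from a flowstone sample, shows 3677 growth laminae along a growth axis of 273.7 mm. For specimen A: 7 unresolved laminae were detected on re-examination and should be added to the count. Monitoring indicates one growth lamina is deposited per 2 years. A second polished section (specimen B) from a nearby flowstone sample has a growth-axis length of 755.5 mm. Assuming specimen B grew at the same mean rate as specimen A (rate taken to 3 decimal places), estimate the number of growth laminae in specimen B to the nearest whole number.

10209 growth laminae

Specimen A: true growth lamina count = 3677 + 7 = 3684.
Specimen A: multiplying by 2 years per growth lamina: 3684 × 2 = 7368 years.
A: 273.7 mm over 7368 years gives 273.7 / 7368 ≈ 0.037 mm/yr.
For B, 755.5 / 0.037 = 20418.92 years; at 2 years per growth lamina that is 20418.92 / 2 ≈ 10209 growth laminae.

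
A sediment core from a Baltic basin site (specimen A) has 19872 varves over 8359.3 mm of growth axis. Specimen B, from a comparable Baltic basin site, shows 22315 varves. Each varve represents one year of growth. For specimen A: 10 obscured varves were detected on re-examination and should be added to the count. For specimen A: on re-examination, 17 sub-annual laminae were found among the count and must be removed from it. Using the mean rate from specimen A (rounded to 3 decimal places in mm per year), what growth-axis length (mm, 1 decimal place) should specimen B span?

9394.6 mm

Specimen A: correcting the raw count gives 19872 − 17 + 10 = 19865 true varves.
A: 8359.3 mm over 19865 years gives 8359.3 / 19865 ≈ 0.421 mm per year.
For B, 0.421 mm/year × 22315 years = 9394.6 mm.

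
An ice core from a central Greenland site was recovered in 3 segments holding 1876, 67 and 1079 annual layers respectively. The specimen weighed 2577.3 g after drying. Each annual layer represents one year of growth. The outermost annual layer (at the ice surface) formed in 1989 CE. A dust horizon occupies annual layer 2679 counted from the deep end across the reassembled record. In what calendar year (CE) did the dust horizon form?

Total annual layers = 1876 + 67 + 1079 = 3022.
3022 − 2679 = 343 annual layers lie beyond the dust horizon toward the ice surface.
The annual layer at the ice surface is 1989 CE, so the dust horizon dates to 1989 − 343 = 1646 CE.

1646 CE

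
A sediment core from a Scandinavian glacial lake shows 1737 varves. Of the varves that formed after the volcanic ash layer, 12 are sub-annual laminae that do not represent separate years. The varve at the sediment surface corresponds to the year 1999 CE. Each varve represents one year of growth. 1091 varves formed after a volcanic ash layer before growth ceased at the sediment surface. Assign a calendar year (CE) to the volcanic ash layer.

920 CE

There are 1091 varves younger than the volcanic ash layer.
Removing the 12 false varves leaves 1091 − 12 = 1079 true varves beyond the volcanic ash layer.
The varve at the sediment surface is 1999 CE, so the volcanic ash layer dates to 1999 − 1079 = 920 CE.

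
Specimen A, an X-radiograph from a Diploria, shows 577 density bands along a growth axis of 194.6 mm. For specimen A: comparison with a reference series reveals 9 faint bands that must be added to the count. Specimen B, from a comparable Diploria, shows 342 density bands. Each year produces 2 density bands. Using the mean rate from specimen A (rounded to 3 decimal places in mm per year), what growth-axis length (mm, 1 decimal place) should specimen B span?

113.5 mm

Specimen A: adjusted count: 577 + 9 = 586 density bands.
Specimen A: 586 density bands at 2 per year is 586 / 2 = 293 years.
A: Extension rate ≈ 194.6 / 293 = 0.664 mm/year.
Specimen B: 342 density bands at 2 per year is 342 / 2 = 171 years. For B, 0.664 mm/year × 171 years = 113.5 mm.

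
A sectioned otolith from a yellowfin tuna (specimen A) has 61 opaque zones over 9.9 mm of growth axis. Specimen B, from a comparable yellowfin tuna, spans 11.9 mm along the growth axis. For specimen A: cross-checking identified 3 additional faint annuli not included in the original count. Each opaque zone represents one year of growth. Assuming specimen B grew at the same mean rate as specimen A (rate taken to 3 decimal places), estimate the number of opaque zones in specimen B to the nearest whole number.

77 opaque zones

Specimen A: after corrections the count is 61 + 3 = 64 opaque zones.
A: 9.9 mm over 64 years gives 9.9 / 64 ≈ 0.155 mm/year.
B spans 11.9 / 0.155 = 76.77 years ≈ 77 opaque zones.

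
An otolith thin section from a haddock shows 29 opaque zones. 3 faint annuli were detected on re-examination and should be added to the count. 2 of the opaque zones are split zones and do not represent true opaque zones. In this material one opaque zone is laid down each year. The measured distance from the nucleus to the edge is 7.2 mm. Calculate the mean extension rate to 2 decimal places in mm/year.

0.24 mm/year

Correcting the raw count gives 29 − 2 + 3 = 30 true opaque zones.
Extension rate ≈ 7.2 / 30 = 0.24 mm/year.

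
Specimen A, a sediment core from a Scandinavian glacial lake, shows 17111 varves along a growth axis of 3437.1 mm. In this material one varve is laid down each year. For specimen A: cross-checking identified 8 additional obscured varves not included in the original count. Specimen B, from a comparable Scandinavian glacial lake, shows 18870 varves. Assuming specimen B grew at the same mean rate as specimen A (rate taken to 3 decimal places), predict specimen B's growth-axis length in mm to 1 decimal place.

3792.9 mm

Specimen A: true varve count = 17111 + 8 = 17119.
A: Extension rate ≈ 3437.1 / 17119 = 0.201 mm per year.
For B, 0.201 mm/year × 18870 years = 3792.9 mm.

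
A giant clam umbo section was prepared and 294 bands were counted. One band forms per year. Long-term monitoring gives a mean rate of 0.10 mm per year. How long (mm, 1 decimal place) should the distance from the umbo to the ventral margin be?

294 years of growth are recorded.
294 years at 0.10 mm/year gives 0.10 × 294 = 29.4 mm.

29.4 mm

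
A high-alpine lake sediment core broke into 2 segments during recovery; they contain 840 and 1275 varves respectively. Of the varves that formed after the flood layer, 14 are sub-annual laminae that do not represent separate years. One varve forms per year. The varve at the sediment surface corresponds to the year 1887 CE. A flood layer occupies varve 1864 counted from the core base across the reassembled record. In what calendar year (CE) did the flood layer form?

Total varves = 840 + 1275 = 2115.
The flood layer sits at varve 1864 from the core base, so 2115 − 1864 = 251 varves formed after it.
Removing the 14 false varves leaves 251 − 14 = 237 true varves beyond the flood layer.
Counting back 237 years from 1887 CE places the flood layer in 1887 − 237 = 1650 CE.

1650 CE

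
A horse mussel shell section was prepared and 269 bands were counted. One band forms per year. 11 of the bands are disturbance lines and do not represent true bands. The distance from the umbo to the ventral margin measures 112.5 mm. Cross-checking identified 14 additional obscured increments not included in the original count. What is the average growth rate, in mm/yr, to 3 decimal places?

0.414 mm/yr

Correcting the raw count gives 269 − 11 + 14 = 272 true bands.
112.5 mm over 272 years gives 112.5 / 272 ≈ 0.414 mm/yr.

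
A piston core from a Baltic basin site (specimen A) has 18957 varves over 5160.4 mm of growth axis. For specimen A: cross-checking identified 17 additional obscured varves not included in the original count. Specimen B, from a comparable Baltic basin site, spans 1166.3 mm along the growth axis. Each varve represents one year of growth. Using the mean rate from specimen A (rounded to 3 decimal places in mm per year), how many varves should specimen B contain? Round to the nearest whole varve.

Specimen A: adjusted count: 18957 + 17 = 18974 varves.
A: 5160.4 mm over 18974 years gives 5160.4 / 18974 ≈ 0.272 mm/yr.
For B, 1166.3 / 0.272 = 4287.87 years ≈ 4288 varves.

4288 varves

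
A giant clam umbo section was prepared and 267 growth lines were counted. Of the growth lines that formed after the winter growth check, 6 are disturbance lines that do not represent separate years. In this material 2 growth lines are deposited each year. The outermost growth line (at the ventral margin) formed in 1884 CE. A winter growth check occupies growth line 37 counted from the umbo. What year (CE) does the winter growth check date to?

1772 CE

The winter growth check sits at growth line 37 from the umbo, so 267 − 37 = 230 growth lines formed after it.
Excluding 6 false growth lines: 230 − 6 = 224.
Dividing by 2 growth lines per year: 224 / 2 = 112 years.
1884 − 112 = 1772 CE.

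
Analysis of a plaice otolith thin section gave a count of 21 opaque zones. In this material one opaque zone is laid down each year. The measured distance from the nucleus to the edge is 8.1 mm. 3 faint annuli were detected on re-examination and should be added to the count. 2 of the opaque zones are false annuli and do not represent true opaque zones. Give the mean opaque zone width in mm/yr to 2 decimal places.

Correcting the raw count gives 21 − 2 + 3 = 22 true opaque zones.
8.1 mm over 22 years gives 8.1 / 22 ≈ 0.37 mm/yr.

0.37 mm/yr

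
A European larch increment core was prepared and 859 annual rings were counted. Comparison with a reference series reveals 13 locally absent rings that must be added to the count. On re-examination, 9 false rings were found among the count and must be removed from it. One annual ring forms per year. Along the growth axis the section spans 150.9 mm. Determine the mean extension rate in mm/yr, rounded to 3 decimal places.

0.175 mm/yr

True annual ring count = 859 − 9 + 13 = 863.
Mean rate = 150.9 mm / 863 years ≈ 0.175 mm/yr.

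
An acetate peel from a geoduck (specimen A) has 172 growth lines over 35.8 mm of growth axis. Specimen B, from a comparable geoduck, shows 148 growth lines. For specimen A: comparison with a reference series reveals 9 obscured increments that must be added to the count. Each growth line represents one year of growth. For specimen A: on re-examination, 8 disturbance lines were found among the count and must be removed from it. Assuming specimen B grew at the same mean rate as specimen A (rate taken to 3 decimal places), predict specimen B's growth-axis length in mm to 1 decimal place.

30.6 mm

Specimen A: correcting the raw count gives 172 − 8 + 9 = 173 true growth lines.
A: 35.8 mm over 173 years gives 35.8 / 173 ≈ 0.207 mm per year.
For B, 0.207 mm/year × 148 years = 30.6 mm.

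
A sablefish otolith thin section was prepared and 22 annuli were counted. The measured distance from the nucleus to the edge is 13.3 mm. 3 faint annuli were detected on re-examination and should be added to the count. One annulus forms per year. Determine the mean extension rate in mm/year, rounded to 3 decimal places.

0.532 mm/year

True annulus count = 22 + 3 = 25.
13.3 mm over 25 years gives 13.3 / 25 ≈ 0.532 mm/year.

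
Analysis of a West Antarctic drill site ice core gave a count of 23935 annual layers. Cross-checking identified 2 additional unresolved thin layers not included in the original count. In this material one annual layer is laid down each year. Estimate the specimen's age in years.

23937 years

Adjusted count: 23935 + 2 = 23937 annual layers.
At one annual layer per year, that is 23937 years.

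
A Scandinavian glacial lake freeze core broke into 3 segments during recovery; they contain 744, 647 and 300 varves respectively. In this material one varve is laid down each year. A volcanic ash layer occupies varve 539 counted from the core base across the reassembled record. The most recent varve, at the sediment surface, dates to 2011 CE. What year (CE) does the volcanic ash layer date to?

Total varves = 744 + 647 + 300 = 1691.
Between varve 539 and the sediment surface there are 1691 − 539 = 1152 varves.
2011 − 1152 = 859 CE.

859 CE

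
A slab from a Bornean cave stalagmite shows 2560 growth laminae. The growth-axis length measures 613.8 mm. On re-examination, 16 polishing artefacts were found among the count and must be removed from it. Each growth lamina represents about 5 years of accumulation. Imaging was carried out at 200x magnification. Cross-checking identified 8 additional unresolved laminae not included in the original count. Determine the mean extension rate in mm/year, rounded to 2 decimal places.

True growth lamina count = 2560 − 16 + 8 = 2552.
2552 growth laminae at 5 years each span 2552 × 5 = 12760 years.
Extension rate ≈ 613.8 / 12760 = 0.05 mm/year.

0.05 mm/year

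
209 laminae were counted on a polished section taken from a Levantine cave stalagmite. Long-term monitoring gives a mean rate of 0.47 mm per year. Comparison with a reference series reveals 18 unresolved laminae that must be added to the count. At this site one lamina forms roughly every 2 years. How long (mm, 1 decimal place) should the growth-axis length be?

213.4 mm

After corrections the count is 209 + 18 = 227 laminae.
227 laminae at 2 years each span 227 × 2 = 454 years.
454 years at 0.47 mm/year gives 0.47 × 454 = 213.4 mm.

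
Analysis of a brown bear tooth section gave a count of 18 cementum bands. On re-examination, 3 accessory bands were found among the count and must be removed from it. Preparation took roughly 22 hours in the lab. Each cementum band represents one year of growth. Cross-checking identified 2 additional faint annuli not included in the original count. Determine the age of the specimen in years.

After corrections the count is 18 − 3 + 2 = 17 cementum bands.
At one cementum band per year, that is 17 years.

17 years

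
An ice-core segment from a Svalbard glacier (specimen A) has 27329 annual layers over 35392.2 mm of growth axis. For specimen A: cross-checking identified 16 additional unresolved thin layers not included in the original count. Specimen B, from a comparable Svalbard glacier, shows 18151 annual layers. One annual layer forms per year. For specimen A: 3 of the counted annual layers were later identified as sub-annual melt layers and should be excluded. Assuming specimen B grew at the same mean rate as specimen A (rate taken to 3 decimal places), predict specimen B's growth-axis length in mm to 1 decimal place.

23487.4 mm

Specimen A: after corrections the count is 27329 − 3 + 16 = 27342 annual layers.
A: 35392.2 mm over 27342 years gives 35392.2 / 27342 ≈ 1.294 mm per year.
B's length ≈ 1.294 × 18151 = 23487.4 mm.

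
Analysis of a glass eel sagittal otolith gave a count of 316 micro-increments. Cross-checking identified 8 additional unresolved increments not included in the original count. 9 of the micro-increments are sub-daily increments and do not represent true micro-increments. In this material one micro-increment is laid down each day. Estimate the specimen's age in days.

315 d

After corrections the count is 316 − 9 + 8 = 315 micro-increments.
With a one-to-one micro-increment periodicity this is 315 days.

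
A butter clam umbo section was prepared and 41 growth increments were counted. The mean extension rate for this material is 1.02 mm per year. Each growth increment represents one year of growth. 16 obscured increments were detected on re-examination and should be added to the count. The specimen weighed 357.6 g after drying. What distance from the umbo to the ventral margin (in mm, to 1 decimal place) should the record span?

True growth increment count = 41 + 16 = 57.
57 years at 1.02 mm/year gives 1.02 × 57 = 58.1 mm.

58.1 mm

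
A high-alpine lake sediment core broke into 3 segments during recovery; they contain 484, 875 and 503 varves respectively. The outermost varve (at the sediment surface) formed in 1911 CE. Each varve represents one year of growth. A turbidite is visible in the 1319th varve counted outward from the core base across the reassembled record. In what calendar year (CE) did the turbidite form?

Total varves = 484 + 875 + 503 = 1862.
The turbidite sits at varve 1319 from the core base, so 1862 − 1319 = 543 varves formed after it.
The varve at the sediment surface is 1911 CE, so the turbidite dates to 1911 − 543 = 1368 CE.

1368 CE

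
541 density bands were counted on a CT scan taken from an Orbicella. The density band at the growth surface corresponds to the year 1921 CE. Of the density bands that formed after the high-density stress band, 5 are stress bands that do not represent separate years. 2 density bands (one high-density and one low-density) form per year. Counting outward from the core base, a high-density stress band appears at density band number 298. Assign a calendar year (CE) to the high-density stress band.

Between density band 298 and the growth surface there are 541 − 298 = 243 density bands.
Removing the 5 false density bands leaves 243 − 5 = 238 true density bands beyond the high-density stress band.
Dividing by 2 density bands per year: 238 / 2 = 119 years.
Counting back 119 years from 1921 CE places the high-density stress band in 1921 − 119 = 1802 CE.

1802 CE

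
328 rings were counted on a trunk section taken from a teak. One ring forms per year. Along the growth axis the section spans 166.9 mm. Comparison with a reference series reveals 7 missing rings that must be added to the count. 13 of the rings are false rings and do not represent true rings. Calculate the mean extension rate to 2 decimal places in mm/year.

Correcting the raw count gives 328 − 13 + 7 = 322 true rings.
Mean rate = 166.9 mm / 322 years ≈ 0.52 mm/year.

0.52 mm/year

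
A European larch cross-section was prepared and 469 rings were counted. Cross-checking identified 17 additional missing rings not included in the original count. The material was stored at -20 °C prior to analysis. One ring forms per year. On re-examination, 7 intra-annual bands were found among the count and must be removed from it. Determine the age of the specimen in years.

479 years

Correcting the raw count gives 469 − 7 + 17 = 479 true rings.
With a one-to-one ring periodicity this is 479 years.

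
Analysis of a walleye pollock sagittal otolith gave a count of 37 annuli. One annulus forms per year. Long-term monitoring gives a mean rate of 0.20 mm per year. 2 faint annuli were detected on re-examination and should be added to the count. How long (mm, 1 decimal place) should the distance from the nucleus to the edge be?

Correcting the raw count gives 37 + 2 = 39 true annuli.
Length ≈ 0.20 × 39 = 7.8 mm.

7.8 mm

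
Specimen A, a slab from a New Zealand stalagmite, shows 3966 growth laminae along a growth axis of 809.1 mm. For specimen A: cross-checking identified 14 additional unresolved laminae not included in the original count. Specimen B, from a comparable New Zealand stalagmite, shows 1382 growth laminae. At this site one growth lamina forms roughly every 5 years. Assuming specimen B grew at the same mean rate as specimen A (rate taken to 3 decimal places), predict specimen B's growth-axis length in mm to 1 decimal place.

283.3 mm

Specimen A: true growth lamina count = 3966 + 14 = 3980.
Specimen A: at 5 years per growth lamina, 3980 × 5 = 19900 years.
A: 809.1 mm over 19900 years gives 809.1 / 19900 ≈ 0.041 mm per year.
Specimen B: 1382 growth laminae at 5 years each span 1382 × 5 = 6910 years. B's length ≈ 0.041 × 6910 = 283.3 mm.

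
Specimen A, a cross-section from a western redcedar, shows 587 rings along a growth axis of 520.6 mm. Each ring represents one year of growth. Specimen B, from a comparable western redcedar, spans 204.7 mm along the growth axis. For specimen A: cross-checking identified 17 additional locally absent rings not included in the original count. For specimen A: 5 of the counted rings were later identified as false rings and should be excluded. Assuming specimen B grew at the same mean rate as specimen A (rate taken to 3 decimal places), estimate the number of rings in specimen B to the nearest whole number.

Specimen A: adjusted count: 587 − 5 + 17 = 599 rings.
A: 520.6 mm over 599 years gives 520.6 / 599 ≈ 0.869 mm per year.
For B, 204.7 / 0.869 = 235.56 years ≈ 236 rings.

236 rings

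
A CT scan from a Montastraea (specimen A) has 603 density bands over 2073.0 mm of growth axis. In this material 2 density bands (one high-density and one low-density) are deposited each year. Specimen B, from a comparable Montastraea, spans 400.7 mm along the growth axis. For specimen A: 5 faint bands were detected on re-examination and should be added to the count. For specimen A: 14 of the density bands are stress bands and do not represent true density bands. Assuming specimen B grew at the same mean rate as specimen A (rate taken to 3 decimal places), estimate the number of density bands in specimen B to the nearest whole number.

115 density bands

Specimen A: correcting the raw count gives 603 − 14 + 5 = 594 true density bands.
Specimen A: dividing by 2 density bands per year: 594 / 2 = 297 years.
A: Extension rate ≈ 2073.0 / 297 = 6.980 mm/yr.
Specimen B: 400.7 mm / 6.980 mm per year = 57.41 years; at 2 density bands per year that is 57.41 × 2 ≈ 115 density bands.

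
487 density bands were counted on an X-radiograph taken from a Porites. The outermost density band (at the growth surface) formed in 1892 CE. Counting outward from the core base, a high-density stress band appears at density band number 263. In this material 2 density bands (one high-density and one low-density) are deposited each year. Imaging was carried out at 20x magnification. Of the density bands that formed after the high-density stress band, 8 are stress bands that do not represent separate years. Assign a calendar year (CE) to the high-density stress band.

487 − 263 = 224 density bands lie beyond the high-density stress band toward the growth surface.
Excluding 8 false density bands: 224 − 8 = 216.
Dividing by 2 density bands per year: 216 / 2 = 108 years.
The density band at the growth surface is 1892 CE, so the high-density stress band dates to 1892 − 108 = 1784 CE.

1784 CE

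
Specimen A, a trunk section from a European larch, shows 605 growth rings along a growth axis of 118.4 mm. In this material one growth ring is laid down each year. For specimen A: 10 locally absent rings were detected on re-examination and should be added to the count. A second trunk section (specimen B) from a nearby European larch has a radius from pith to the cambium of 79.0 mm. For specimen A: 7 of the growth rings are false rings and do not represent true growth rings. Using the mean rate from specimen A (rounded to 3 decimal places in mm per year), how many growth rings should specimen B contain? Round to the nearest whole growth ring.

405 growth rings

Specimen A: after corrections the count is 605 − 7 + 10 = 608 growth rings.
A: Extension rate ≈ 118.4 / 608 = 0.195 mm/yr.
For B, 79.0 / 0.195 = 405.13 years ≈ 405 growth rings.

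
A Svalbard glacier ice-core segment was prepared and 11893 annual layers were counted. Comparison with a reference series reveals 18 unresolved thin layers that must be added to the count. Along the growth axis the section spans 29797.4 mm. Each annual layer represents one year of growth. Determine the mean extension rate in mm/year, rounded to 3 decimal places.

2.502 mm/year

True annual layer count = 11893 + 18 = 11911.
Extension rate ≈ 29797.4 / 11911 = 2.502 mm/year.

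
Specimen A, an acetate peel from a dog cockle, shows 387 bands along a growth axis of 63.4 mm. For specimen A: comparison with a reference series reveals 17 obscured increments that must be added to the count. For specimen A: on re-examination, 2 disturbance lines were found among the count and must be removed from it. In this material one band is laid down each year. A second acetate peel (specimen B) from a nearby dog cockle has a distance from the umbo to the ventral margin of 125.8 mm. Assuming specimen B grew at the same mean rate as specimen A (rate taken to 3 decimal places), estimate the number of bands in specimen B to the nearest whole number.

796 bands

Specimen A: correcting the raw count gives 387 − 2 + 17 = 402 true bands.
A: Mean rate = 63.4 mm / 402 years ≈ 0.158 mm/yr.
For B, 125.8 / 0.158 = 796.20 years ≈ 796 bands.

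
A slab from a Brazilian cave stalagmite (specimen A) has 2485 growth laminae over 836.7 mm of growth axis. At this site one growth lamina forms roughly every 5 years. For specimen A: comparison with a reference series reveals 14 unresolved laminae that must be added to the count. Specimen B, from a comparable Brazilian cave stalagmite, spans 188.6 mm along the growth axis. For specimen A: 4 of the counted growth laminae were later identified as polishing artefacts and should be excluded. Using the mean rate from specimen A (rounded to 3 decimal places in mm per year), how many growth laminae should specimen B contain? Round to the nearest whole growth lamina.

563 growth laminae

Specimen A: true growth lamina count = 2485 − 4 + 14 = 2495.
Specimen A: 2495 growth laminae at 5 years each span 2495 × 5 = 12475 years.
A: 836.7 mm over 12475 years gives 836.7 / 12475 ≈ 0.067 mm/yr.
For B, 188.6 / 0.067 = 2814.93 years; at 5 years per growth lamina that is 2814.93 / 5 ≈ 563 growth laminae.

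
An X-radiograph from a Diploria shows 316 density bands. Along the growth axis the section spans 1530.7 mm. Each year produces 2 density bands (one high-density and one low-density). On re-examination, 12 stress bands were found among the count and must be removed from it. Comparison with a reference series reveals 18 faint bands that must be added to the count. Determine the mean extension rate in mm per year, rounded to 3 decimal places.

Correcting the raw count gives 316 − 12 + 18 = 322 true density bands.
Dividing by 2 density bands per year: 322 / 2 = 161 years.
Extension rate ≈ 1530.7 / 161 = 9.507 mm per year.

9.507 mm per year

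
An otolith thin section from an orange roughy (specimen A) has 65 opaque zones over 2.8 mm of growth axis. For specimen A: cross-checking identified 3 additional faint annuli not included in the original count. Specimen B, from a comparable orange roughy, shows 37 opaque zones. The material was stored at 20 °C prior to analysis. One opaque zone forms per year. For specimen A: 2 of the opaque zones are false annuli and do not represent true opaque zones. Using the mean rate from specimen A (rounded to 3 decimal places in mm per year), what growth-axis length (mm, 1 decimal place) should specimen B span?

Specimen A: correcting the raw count gives 65 − 2 + 3 = 66 true opaque zones.
A: 2.8 mm over 66 years gives 2.8 / 66 ≈ 0.042 mm per year.
B's length ≈ 0.042 × 37 = 1.6 mm.

1.6 mm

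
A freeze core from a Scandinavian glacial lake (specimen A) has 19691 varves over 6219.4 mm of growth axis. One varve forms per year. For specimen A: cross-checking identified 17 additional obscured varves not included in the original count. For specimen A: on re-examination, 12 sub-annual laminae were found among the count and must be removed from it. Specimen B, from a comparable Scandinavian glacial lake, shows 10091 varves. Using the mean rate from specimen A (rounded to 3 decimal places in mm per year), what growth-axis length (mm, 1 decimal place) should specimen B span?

Specimen A: adjusted count: 19691 − 12 + 17 = 19696 varves.
A: Extension rate ≈ 6219.4 / 19696 = 0.316 mm per year.
For B, 0.316 mm/year × 10091 years = 3188.8 mm.

3188.8 mm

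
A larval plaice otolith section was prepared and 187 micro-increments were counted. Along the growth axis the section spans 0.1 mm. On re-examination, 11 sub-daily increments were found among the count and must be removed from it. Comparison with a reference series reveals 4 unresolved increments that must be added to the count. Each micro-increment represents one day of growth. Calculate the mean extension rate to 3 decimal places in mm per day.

0.001 mm per day

Adjusted count: 187 − 11 + 4 = 180 micro-increments.
Extension rate ≈ 0.1 / 180 = 0.001 mm per day.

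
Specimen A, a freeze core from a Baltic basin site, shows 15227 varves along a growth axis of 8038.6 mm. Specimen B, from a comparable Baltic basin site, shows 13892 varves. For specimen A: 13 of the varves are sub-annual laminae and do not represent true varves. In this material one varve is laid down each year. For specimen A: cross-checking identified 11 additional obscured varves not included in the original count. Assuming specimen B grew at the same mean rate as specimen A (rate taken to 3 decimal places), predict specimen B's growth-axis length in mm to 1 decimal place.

7335.0 mm

Specimen A: adjusted count: 15227 − 13 + 11 = 15225 varves.
A: 8038.6 mm over 15225 years gives 8038.6 / 15225 ≈ 0.528 mm/year.
For B, 0.528 mm/year × 13892 years = 7335.0 mm.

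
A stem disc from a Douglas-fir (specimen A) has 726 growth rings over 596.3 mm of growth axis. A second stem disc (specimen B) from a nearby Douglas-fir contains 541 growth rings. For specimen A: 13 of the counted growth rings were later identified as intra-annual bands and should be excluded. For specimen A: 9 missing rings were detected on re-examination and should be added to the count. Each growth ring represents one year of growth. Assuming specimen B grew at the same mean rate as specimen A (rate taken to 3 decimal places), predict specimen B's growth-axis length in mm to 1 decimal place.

446.9 mm

Specimen A: adjusted count: 726 − 13 + 9 = 722 growth rings.
A: Extension rate ≈ 596.3 / 722 = 0.826 mm/yr.
For B, 0.826 mm/year × 541 years = 446.9 mm.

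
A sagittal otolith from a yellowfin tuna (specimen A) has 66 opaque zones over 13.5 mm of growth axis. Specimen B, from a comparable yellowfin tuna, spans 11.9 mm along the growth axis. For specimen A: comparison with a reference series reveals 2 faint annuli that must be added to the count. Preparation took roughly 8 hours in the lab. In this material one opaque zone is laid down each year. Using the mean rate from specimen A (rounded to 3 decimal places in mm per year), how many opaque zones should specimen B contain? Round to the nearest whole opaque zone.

Specimen A: adjusted count: 66 + 2 = 68 opaque zones.
A: 13.5 mm over 68 years gives 13.5 / 68 ≈ 0.199 mm/year.
Specimen B: 11.9 mm / 0.199 mm per year = 59.80 years ≈ 60 opaque zones.

60 opaque zones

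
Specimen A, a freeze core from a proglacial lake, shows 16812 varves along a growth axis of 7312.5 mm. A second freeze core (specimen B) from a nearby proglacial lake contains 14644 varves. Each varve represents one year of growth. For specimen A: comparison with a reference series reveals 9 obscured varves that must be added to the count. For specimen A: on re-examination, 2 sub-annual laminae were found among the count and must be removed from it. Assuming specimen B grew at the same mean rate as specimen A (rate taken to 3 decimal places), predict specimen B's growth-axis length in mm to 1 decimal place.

Specimen A: true varve count = 16812 − 2 + 9 = 16819.
A: Mean rate = 7312.5 mm / 16819 years ≈ 0.435 mm per year.
B's length ≈ 0.435 × 14644 = 6370.1 mm.

6370.1 mm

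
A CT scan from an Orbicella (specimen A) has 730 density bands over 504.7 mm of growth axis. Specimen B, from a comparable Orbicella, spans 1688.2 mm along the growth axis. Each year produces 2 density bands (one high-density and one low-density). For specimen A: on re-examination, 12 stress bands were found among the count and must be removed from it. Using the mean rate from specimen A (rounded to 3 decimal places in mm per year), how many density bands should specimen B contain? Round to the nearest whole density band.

2401 density bands

Specimen A: true density band count = 730 − 12 = 718.
Specimen A: dividing by 2 density bands per year: 718 / 2 = 359 years.
A: Extension rate ≈ 504.7 / 359 = 1.406 mm per year.
B spans 1688.2 / 1.406 = 1200.71 years; at 2 density bands per year that is 1200.71 × 2 ≈ 2401 density bands.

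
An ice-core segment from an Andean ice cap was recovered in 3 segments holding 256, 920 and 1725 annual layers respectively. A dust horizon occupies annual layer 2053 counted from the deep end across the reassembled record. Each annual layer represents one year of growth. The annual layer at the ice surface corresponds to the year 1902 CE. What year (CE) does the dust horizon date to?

1054 CE

Total annual layers = 256 + 920 + 1725 = 2901.
The dust horizon sits at annual layer 2053 from the deep end, so 2901 − 2053 = 848 annual layers formed after it.
Counting back 848 years from 1902 CE places the dust horizon in 1902 − 848 = 1054 CE.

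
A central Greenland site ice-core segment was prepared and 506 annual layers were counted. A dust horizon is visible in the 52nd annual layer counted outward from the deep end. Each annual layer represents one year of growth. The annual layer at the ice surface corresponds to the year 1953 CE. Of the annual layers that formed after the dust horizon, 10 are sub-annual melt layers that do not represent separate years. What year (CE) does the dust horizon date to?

The dust horizon sits at annual layer 52 from the deep end, so 506 − 52 = 454 annual layers formed after it.
454 − 10 false = 444 true annual layers after the dust horizon.
1953 − 444 = 1509 CE.

1509 CE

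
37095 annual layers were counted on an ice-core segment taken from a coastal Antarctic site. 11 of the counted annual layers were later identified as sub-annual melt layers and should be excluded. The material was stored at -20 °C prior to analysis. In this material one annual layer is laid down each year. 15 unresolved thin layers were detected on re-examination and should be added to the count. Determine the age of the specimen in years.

37099 years

True annual layer count = 37095 − 11 + 15 = 37099.
With a one-to-one annual layer periodicity this is 37099 years.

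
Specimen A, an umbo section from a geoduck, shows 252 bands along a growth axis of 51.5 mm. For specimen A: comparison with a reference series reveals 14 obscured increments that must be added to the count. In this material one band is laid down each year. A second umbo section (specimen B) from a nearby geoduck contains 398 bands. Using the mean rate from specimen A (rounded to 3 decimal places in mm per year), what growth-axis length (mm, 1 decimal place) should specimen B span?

77.2 mm

Specimen A: adjusted count: 252 + 14 = 266 bands.
A: Mean rate = 51.5 mm / 266 years ≈ 0.194 mm/yr.
Length of B = 0.194 × 398 = 77.2 mm.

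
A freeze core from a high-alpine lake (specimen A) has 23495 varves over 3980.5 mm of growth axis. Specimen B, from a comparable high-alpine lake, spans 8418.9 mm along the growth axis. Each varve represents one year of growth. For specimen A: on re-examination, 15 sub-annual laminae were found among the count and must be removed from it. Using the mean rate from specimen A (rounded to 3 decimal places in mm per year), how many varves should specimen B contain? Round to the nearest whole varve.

49523 varves

Specimen A: correcting the raw count gives 23495 − 15 = 23480 true varves.
A: Extension rate ≈ 3980.5 / 23480 = 0.170 mm/year.
For B, 8418.9 / 0.170 = 49522.94 years ≈ 49523 varves.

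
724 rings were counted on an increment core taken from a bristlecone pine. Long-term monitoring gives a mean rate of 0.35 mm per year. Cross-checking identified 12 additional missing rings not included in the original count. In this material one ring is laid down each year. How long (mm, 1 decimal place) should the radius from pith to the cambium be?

True ring count = 724 + 12 = 736.
Length ≈ 0.35 × 736 = 257.6 mm.

257.6 mm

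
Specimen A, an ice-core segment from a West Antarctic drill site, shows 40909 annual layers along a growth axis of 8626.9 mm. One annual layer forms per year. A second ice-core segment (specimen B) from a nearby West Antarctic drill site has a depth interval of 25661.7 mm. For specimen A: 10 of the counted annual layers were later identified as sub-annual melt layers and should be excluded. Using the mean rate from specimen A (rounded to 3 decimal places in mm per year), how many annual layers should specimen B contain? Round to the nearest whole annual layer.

Specimen A: true annual layer count = 40909 − 10 = 40899.
A: Mean rate = 8626.9 mm / 40899 years ≈ 0.211 mm/year.
For B, 25661.7 / 0.211 = 121619.43 years ≈ 121619 annual layers.

121619 annual layers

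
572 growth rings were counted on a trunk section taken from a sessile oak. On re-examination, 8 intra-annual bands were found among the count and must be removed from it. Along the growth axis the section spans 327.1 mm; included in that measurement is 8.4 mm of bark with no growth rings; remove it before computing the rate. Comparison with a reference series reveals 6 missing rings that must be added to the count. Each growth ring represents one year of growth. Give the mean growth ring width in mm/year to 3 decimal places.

0.559 mm/year

After corrections the count is 572 − 8 + 6 = 570 growth rings.
The growth record spans 327.1 − 8.4 = 318.7 mm.
318.7 mm over 570 years gives 318.7 / 570 ≈ 0.559 mm/year.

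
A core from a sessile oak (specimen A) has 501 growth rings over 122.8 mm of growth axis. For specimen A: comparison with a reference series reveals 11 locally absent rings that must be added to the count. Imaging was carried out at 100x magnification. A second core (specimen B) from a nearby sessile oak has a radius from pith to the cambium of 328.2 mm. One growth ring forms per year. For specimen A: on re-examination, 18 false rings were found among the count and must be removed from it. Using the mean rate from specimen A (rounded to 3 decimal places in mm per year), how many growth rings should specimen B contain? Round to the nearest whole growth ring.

1318 growth rings

Specimen A: after corrections the count is 501 − 18 + 11 = 494 growth rings.
A: Extension rate ≈ 122.8 / 494 = 0.249 mm per year.
B spans 328.2 / 0.249 = 1318.07 years ≈ 1318 growth rings.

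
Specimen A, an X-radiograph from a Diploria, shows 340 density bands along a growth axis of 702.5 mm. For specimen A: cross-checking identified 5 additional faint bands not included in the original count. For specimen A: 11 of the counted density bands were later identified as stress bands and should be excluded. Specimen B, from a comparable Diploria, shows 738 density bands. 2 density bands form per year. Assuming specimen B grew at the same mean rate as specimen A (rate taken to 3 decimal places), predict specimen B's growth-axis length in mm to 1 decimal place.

Specimen A: correcting the raw count gives 340 − 11 + 5 = 334 true density bands.
Specimen A: with 2 density bands per year, 334 / 2 = 167 years.
A: Extension rate ≈ 702.5 / 167 = 4.207 mm per year.
Specimen B: dividing by 2 density bands per year: 738 / 2 = 369 years. For B, 4.207 mm/year × 369 years = 1552.4 mm.

1552.4 mm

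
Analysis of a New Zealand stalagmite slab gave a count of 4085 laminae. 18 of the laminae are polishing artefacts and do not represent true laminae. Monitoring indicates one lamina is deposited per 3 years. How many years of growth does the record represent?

Adjusted count: 4085 − 18 = 4067 laminae.
Multiplying by 3 years per lamina: 4067 × 3 = 12201 years.

12201 yr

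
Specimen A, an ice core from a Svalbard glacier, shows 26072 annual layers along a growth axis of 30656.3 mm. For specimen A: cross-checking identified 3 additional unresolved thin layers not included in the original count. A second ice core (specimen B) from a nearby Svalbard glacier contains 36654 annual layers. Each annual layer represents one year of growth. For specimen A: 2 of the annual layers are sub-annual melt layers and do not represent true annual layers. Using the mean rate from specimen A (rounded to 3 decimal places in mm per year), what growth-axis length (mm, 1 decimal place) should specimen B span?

43105.1 mm

Specimen A: correcting the raw count gives 26072 − 2 + 3 = 26073 true annual layers.
A: 30656.3 mm over 26073 years gives 30656.3 / 26073 ≈ 1.176 mm/yr.
For B, 1.176 mm/year × 36654 years = 43105.1 mm.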